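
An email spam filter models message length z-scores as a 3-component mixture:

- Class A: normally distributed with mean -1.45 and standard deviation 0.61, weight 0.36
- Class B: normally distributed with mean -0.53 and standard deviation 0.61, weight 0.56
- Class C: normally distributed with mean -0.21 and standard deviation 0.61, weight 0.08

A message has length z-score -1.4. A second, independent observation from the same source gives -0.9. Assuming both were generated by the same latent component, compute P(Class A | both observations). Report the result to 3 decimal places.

The responsibility of component k is π_k f_k(x) divided by Σ_j π_j f_j(x).
Since both observations come from the same component, the likelihood for component k is f_k(x₁)·f_k(x₂).
  L_A = [(1/(0.61·√(2π)))·exp(−(-1.4−-1.45)²/(2·0.61²)) = 0.654004·exp(-0.00336) = 0.65181] × [0.435562] = 0.283904
  L_B = [(1/(0.61·√(2π)))·exp(−(-1.4−-0.53)²/(2·0.61²)) = 0.654004·exp(-1.01707) = 0.236524] × [0.544113] = 0.128696
  L_C = [(1/(0.61·√(2π)))·exp(−(-1.4−-0.21)²/(2·0.61²)) = 0.654004·exp(-1.90285) = 0.0975402] × [0.344938] = 0.0336453
Multiply by the mixture weights:
  π_A·L_A = 0.36 × 0.283904 = 0.102205
  π_B·L_B = 0.56 × 0.128696 = 0.0720695
  π_C·L_C = 0.08 × 0.0336453 = 0.00269163
Normaliser: 0.102205 + 0.0720695 + 0.00269163 = 0.176966
P(Class A | data) = 0.102205 / 0.176966 ≈ 0.578

0.578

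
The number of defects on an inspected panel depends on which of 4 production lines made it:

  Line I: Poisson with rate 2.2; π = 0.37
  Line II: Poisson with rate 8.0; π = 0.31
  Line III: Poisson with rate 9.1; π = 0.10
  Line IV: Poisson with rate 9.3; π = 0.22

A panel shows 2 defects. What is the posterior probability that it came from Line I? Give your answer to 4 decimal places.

By Bayes' theorem, P(k | x) = π_k f_k(x) / Σ_j π_j f_j(x).
Component likelihoods at x = 2 defects:
  f_I = 0.268144
  f_II = 0.0107348
  f_III = 0.00462352
  f_IV = 0.00395364
Multiply by the mixture weights:
  π_I·f_I = 0.37 × 0.268144 = 0.0992131
  π_II·f_II = 0.31 × 0.0107348 = 0.00332779
  π_III·f_III = 0.10 × 0.00462352 = 0.000462352
  π_IV·f_IV = 0.22 × 0.00395364 = 0.000869801
Evidence: 0.0992131 + 0.00332779 + 0.000462352 + 0.000869801 = 0.103873
P(Line I | x) = 0.0992131 / 0.103873 ≈ 0.9551

0.9551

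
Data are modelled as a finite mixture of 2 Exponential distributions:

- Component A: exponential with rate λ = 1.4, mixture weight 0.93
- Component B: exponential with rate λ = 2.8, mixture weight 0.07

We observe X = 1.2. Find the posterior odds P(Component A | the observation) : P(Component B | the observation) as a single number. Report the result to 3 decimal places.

35.643

Only the two components matter; the odds are (w_i f_i(x)) / (w_j f_j(x)).
Component likelihoods at x = 1.2:
  L_A = 1.4·e^(−1.4·1.2) = 1.4·e^(−1.6800) = 0.260924
  L_B = 2.8·e^(−2.8·1.2) = 2.8·e^(−3.3600) = 0.0972587
0.242659 / 0.00680811 ≈ 35.643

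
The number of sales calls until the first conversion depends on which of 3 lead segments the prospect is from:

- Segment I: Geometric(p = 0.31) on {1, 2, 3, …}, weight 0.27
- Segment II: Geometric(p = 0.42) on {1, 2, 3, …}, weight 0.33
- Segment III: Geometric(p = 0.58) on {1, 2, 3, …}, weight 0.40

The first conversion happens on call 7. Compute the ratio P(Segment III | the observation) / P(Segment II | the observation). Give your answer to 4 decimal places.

Since P(k|x) ∝ π_k f_k(x), the posterior odds are π_i f_i(x) / (π_j f_j(x)).
Geometric probabilities:
  L_I = 0.0334546
  L_II = 0.0159889
  L_III = 0.00318364
0.00127346 / 0.00527632 ≈ 0.2414

0.2414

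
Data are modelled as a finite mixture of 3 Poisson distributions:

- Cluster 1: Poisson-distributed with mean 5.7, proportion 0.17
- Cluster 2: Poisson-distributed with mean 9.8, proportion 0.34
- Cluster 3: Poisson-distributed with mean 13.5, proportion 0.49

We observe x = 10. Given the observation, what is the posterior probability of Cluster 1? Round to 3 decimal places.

0.066

P(component k | x) = π_k·f_k(x) / marginal(x), where marginal(x) = Σ_j π_j·f_j(x).
Evaluate each component's likelihood at the observed value:
  L_1 = e^(−5.7)·5.7^10/10! = 0.0333816
  L_2 = e^(−9.8)·9.8^10/10! = 0.124857
  L_3 = e^(−13.5)·13.5^10/10! = 0.0759625
Multiply by the mixture weights:
  π_1·L_1 = 0.17 × 0.0333816 = 0.00567487
  π_2·L_2 = 0.34 × 0.124857 = 0.0424513
  π_3·L_3 = 0.49 × 0.0759625 = 0.0372216
Sum: 0.00567487 + 0.0424513 + 0.0372216 = 0.0853478
Responsibility of Cluster 1: 0.00567487 / 0.0853478 ≈ 0.066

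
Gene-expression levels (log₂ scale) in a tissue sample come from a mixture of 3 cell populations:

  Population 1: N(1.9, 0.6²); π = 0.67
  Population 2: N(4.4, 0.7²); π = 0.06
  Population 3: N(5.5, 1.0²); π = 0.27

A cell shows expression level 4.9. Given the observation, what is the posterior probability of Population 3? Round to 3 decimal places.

0.772

Posterior ∝ prior × likelihood, so P(k | x) ∝ P(Z=k) f_k(x); normalise over all components.
Normal densities:
  L_1 = 2.47787e-06
  L_2 = 0.441593
  L_3 = 0.333225
Unnormalised posteriors:
  P(Z=1)·L_1 = 0.67 × 2.47787e-06 = 1.66017e-06
  P(Z=2)·L_2 = 0.06 × 0.441593 = 0.0264956
  P(Z=3)·L_3 = 0.27 × 0.333225 = 0.0899706
Sum: 1.66017e-06 + 0.0264956 + 0.0899706 = 0.116468
P(Population 3 | the observation) ≈ 0.772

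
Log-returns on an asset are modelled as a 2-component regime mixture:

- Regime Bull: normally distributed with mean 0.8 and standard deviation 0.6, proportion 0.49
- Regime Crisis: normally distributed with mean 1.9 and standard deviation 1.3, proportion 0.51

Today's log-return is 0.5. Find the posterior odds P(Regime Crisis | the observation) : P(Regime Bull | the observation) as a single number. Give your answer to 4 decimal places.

The posterior odds equal the prior odds times the likelihood ratio: (P(Z=i)/P(Z=j))·(f_i(x)/f_j(x)).
Evaluate each component's likelihood at the observed value:
  f_Bull = 0.586776
  f_Crisis = 0.171841
Posterior odds = (P(Z=Crisis)·f_Crisis) / (P(Z=Bull)·f_Bull) = (0.51·0.171841) / (0.49·0.586776) = 0.087639 / 0.28752 ≈ 0.3048

0.3048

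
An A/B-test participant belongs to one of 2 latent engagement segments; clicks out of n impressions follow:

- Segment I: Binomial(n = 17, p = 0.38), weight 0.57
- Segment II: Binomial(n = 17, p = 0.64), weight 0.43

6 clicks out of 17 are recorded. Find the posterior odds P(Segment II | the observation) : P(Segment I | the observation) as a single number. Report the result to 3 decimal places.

0.044

Posterior odds = (π_i f_i(x)) / (π_j f_j(x)); the normalising sum cancels.
Component likelihoods at x = 6 clicks out of 17:
  p_I = 0.193906
  p_II = 0.0111941
Posterior odds = (π_II·p_II) / (π_I·p_I) = (0.43·0.0111941) / (0.57·0.193906) = 0.00481345 / 0.110526 ≈ 0.044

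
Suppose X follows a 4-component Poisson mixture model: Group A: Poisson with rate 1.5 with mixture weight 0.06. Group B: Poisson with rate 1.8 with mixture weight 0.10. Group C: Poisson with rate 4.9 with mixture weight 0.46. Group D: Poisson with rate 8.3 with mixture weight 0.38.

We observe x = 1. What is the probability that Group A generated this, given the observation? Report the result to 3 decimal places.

0.298

Posterior ∝ prior × likelihood, so P(k | x) ∝ π_k f_k(x); normalise over all components.
Evaluate each component's likelihood at the observed value:
  L_A = e^(−1.5)·1.5^1/1! = 0.334695
  L_B = e^(−1.8)·1.8^1/1! = 0.297538
  L_C = e^(−4.9)·4.9^1/1! = 0.0364883
  L_D = e^(−8.3)·8.3^1/1! = 0.00206269
Prior × likelihood for each component:
  π_A·L_A = 0.06 × 0.334695 = 0.0200817
  π_B·L_B = 0.10 × 0.297538 = 0.0297538
  π_C·L_C = 0.46 × 0.0364883 = 0.0167846
  π_D·L_D = 0.38 × 0.00206269 = 0.000783822
Denominator: 0.0200817 + 0.0297538 + 0.0167846 + 0.000783822 = 0.0674039
Responsibility of Group A: 0.0200817 / 0.0674039 ≈ 0.298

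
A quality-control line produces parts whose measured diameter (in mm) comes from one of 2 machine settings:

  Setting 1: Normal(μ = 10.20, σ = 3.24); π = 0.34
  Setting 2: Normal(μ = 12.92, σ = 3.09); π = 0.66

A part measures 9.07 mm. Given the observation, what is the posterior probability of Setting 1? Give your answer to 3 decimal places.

0.501

By Bayes' theorem, P(k | x) = w_k f_k(x) / Σ_j w_j f_j(x).
Evaluate each component's likelihood at the observed value:
  p_1 = 0.115865
  p_2 = 0.0594089
Prior × likelihood for each component:
  w_1·p_1 = 0.34 × 0.115865 = 0.0393941
  w_2·p_2 = 0.66 × 0.0594089 = 0.0392099
Normaliser: 0.0393941 + 0.0392099 = 0.0786039
So the posterior for Setting 1 is 0.0393941 / 0.0786039 ≈ 0.501.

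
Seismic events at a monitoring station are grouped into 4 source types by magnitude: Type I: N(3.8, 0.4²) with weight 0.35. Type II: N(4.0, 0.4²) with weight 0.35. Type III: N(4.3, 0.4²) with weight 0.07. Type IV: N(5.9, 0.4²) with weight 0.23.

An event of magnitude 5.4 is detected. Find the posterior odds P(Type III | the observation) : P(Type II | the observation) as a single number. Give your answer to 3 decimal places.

Since P(k|x) ∝ P(Z=k) f_k(x), the posterior odds are P(Z=i) f_i(x) / (P(Z=j) f_j(x)).
Normal densities:
  p_I = (1/(0.4·√(2π)))·exp(−(5.4−3.8)²/(2·0.4²)) = 0.997356·exp(-8.00000) = 0.000334576
  p_II = (1/(0.4·√(2π)))·exp(−(5.4−4.0)²/(2·0.4²)) = 0.997356·exp(-6.12500) = 0.00218171
  p_III = (1/(0.4·√(2π)))·exp(−(5.4−4.3)²/(2·0.4²)) = 0.997356·exp(-3.78125) = 0.0227339
  p_IV = (1/(0.4·√(2π)))·exp(−(5.4−5.9)²/(2·0.4²)) = 0.997356·exp(-0.78125) = 0.456623
Posterior odds = (P(Z=III)·p_III) / (P(Z=II)·p_II) = (0.07·0.0227339) / (0.35·0.00218171) = 0.00159137 / 0.000763597 ≈ 2.084

2.084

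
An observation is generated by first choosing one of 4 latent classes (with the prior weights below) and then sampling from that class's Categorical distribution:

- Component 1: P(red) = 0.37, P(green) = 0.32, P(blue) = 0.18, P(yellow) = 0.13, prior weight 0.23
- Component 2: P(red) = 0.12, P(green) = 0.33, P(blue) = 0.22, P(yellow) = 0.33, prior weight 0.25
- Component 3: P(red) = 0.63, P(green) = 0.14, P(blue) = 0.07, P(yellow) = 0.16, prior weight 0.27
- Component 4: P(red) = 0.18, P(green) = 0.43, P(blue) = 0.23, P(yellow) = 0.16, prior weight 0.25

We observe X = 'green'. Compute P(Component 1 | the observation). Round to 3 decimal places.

0.244

The responsibility of component k is π_k f_k(x) divided by Σ_j π_j f_j(x).
Component likelihoods at x = 'green':
  p_1 = P(green | comp) = 0.32
  p_2 = P(green | comp) = 0.33
  p_3 = P(green | comp) = 0.14
  p_4 = P(green | comp) = 0.43
Weight by the priors:
  π_1·p_1 = 0.23 × 0.32 = 0.0736
  π_2·p_2 = 0.25 × 0.33 = 0.0825
  π_3·p_3 = 0.27 × 0.14 = 0.0378
  π_4·p_4 = 0.25 × 0.43 = 0.1075
Denominator: 0.0736 + 0.0825 + 0.0378 + 0.1075 = 0.3014
So the posterior for Component 1 is 0.0736 / 0.3014 ≈ 0.244.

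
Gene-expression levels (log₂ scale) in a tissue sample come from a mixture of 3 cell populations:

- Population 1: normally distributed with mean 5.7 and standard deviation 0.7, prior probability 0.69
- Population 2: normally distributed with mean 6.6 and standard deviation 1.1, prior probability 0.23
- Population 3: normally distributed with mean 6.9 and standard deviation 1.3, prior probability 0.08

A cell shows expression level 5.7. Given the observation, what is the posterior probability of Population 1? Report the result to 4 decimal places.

The responsibility of component k is π_k f_k(x) divided by Σ_j π_j f_j(x).
Normal densities:
  f_1 = (1/(0.7·√(2π)))·exp(−(5.7−5.7)²/(2·0.7²)) = 0.569918·exp(-0.00000) = 0.569918
  f_2 = (1/(1.1·√(2π)))·exp(−(5.7−6.6)²/(2·1.1²)) = 0.362675·exp(-0.33471) = 0.25951
  f_3 = (1/(1.3·√(2π)))·exp(−(5.7−6.9)²/(2·1.3²)) = 0.306879·exp(-0.42604) = 0.20042
Prior × likelihood for each component:
  π_1·f_1 = 0.69 × 0.569918 = 0.393243
  π_2·f_2 = 0.23 × 0.25951 = 0.0596873
  π_3·f_3 = 0.08 × 0.20042 = 0.0160336
Evidence: 0.393243 + 0.0596873 + 0.0160336 = 0.468964
P(Population 1 | 5.7) ≈ 0.8385

0.8385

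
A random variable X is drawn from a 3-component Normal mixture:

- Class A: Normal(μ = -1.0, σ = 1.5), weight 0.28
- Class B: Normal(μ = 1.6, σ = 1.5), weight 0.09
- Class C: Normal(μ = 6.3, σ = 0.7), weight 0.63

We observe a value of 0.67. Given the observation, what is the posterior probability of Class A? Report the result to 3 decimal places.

0.670

By Bayes' theorem, P(k | x) = π_k f_k(x) / Σ_j π_j f_j(x).
Evaluate each component's likelihood at the observed value:
  L_A = (1/(1.5·√(2π)))·exp(−(0.67−-1.0)²/(2·1.5²)) = 0.265962·exp(-0.61976) = 0.143107
  L_B = (1/(1.5·√(2π)))·exp(−(0.67−1.6)²/(2·1.5²)) = 0.265962·exp(-0.19220) = 0.219456
  L_C = (1/(0.7·√(2π)))·exp(−(0.67−6.3)²/(2·0.7²)) = 0.569918·exp(-32.34378) = 5.11786e-15
Weight by the priors:
  π_A·L_A = 0.28 × 0.143107 = 0.0400701
  π_B·L_B = 0.09 × 0.219456 = 0.019751
  π_C·L_C = 0.63 × 5.11786e-15 = 3.22425e-15
Sum: 0.0400701 + 0.019751 + 3.22425e-15 = 0.0598211
So the posterior for Class A is 0.0400701 / 0.0598211 ≈ 0.670.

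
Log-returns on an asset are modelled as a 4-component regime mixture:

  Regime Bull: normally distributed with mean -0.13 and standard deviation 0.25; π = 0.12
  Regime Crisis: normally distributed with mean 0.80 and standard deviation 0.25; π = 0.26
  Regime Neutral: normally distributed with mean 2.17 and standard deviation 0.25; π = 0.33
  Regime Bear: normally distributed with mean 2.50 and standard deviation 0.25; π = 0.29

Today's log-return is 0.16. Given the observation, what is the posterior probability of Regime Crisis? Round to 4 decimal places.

P(component k | x) = π_k·f_k(x) / marginal(x), where marginal(x) = Σ_j π_j·f_j(x).
Evaluate each component's likelihood at the observed value:
  L_Bull = (1/(0.25·√(2π)))·exp(−(0.16−-0.13)²/(2·0.25²)) = 1.595769·exp(-0.67280) = 0.814286
  L_Crisis = (1/(0.25·√(2π)))·exp(−(0.16−0.80)²/(2·0.25²)) = 1.595769·exp(-3.27680) = 0.0602385
  L_Neutral = (1/(0.25·√(2π)))·exp(−(0.16−2.17)²/(2·0.25²)) = 1.595769·exp(-32.32080) = 1.46631e-14
  L_Bear = (1/(0.25·√(2π)))·exp(−(0.16−2.50)²/(2·0.25²)) = 1.595769·exp(-43.80480) = 1.50934e-19
Prior × likelihood for each component:
  π_Bull·L_Bull = 0.12 × 0.814286 = 0.0977143
  π_Crisis·L_Crisis = 0.26 × 0.0602385 = 0.015662
  π_Neutral·L_Neutral = 0.33 × 1.46631e-14 = 4.83881e-15
  π_Bear·L_Bear = 0.29 × 1.50934e-19 = 4.37709e-20
Evidence: 0.0977143 + 0.015662 + 4.83881e-15 + 4.37709e-20 = 0.113376
P(Regime Crisis | x) ≈ 0.1381

0.1381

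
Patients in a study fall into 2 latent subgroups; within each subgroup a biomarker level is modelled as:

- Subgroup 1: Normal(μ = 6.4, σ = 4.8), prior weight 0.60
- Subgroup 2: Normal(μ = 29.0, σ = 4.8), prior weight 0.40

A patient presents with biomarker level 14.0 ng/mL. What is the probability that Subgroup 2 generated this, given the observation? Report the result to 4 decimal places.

0.0174

The responsibility of component k is π_k f_k(x) divided by Σ_j π_j f_j(x).
Normal densities:
  L_1 = 0.0237297
  L_2 = 0.000629637
Prior × likelihood for each component:
  π_1·L_1 = 0.60 × 0.0237297 = 0.0142378
  π_2·L_2 = 0.40 × 0.000629637 = 0.000251855
Denominator: 0.0142378 + 0.000251855 = 0.0144897
Responsibility of Subgroup 2: 0.000251855 / 0.0144897 ≈ 0.0174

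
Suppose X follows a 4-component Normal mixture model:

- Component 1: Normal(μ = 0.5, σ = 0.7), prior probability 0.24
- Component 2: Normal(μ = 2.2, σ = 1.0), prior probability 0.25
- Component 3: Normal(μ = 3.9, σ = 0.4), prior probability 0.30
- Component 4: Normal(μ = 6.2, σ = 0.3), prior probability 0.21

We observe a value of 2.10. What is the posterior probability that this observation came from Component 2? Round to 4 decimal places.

0.9081

Apply Bayes' rule: the posterior for each component is proportional to its prior times its likelihood at x.
Component likelihoods at x = 2.10:
  f_1 = 0.0418147
  f_2 = 0.396953
  f_3 = 3.99594e-05
  f_4 = 3.67714e-41
Unnormalised posteriors:
  π_1·f_1 = 0.24 × 0.0418147 = 0.0100355
  π_2·f_2 = 0.25 × 0.396953 = 0.0992381
  π_3·f_3 = 0.30 × 3.99594e-05 = 1.19878e-05
  π_4·f_4 = 0.21 × 3.67714e-41 = 7.72199e-42
Normaliser: 0.0100355 + 0.0992381 + 1.19878e-05 + 7.72199e-42 = 0.109286
So the posterior for Component 2 is 0.0992381 / 0.109286 ≈ 0.9081.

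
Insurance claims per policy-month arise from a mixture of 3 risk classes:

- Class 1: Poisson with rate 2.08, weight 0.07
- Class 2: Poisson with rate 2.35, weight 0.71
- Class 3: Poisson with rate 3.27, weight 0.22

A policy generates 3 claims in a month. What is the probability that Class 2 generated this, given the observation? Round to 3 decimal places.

0.703

Posterior ∝ prior × likelihood, so P(k | x) ∝ π_k f_k(x); normalise over all components.
Component likelihoods at x = 3 claims:
  f_1 = 0.187373
  f_2 = 0.206282
  f_3 = 0.221487
Unnormalised posteriors:
  π_1·f_1 = 0.07 × 0.187373 = 0.0131161
  π_2·f_2 = 0.71 × 0.206282 = 0.14646
  π_3·f_3 = 0.22 × 0.221487 = 0.0487272
Marginal: 0.0131161 + 0.14646 + 0.0487272 = 0.208303
P(Class 2 | the observation) = 0.14646 / 0.208303 ≈ 0.703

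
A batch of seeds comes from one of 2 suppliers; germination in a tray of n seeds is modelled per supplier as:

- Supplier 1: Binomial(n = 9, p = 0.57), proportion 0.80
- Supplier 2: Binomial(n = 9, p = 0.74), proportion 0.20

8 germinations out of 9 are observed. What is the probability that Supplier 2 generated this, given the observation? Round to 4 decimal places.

0.5495

The responsibility of component k is w_k f_k(x) divided by Σ_j w_j f_j(x).
Component likelihoods at x = 8 germinations out of 9:
  p_1 = 0.0431231
  p_2 = 0.210412
Multiply by the mixture weights:
  w_1·p_1 = 0.80 × 0.0431231 = 0.0344985
  w_2·p_2 = 0.20 × 0.210412 = 0.0420823
Marginal: 0.0344985 + 0.0420823 = 0.0765808
P(Supplier 2 | x) = 0.0420823 / 0.0765808 ≈ 0.5495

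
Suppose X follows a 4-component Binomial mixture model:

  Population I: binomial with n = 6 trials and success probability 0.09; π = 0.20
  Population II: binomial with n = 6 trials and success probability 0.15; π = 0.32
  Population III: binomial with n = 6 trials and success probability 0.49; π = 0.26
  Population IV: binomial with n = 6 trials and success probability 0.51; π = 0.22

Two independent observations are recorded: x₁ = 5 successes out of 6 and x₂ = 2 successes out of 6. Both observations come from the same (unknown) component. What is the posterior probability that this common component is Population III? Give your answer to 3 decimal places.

0.521

By Bayes' theorem, P(k | x) = π_k f_k(x) / Σ_j π_j f_j(x).
Since both observations come from the same component, the likelihood for component k is f_k(x₁)·f_k(x₂).
  f_I = [3.22408e-05] × [0.0833186] = 2.68625e-06
  f_II = [0.000387281] × [0.176177] = 6.82301e-05
  f_III = [0.0864374] × [0.243649] = 0.0210604
  f_IV = [0.101437] × [0.224914] = 0.0228147
Unnormalised posteriors:
  π_I·f_I = 0.20 × 2.68625e-06 = 5.37251e-07
  π_II·f_II = 0.32 × 6.82301e-05 = 2.18336e-05
  π_III·f_III = 0.26 × 0.0210604 = 0.0054757
  π_IV·f_IV = 0.22 × 0.0228147 = 0.00501923
Denominator: 5.37251e-07 + 2.18336e-05 + 0.0054757 + 0.00501923 = 0.0105173
Responsibility of Population III: 0.0054757 / 0.0105173 ≈ 0.521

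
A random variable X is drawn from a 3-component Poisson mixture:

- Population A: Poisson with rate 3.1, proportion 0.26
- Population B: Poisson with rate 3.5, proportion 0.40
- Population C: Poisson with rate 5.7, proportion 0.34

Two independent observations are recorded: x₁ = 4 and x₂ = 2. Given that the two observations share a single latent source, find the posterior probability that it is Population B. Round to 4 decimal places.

P(component k | x) = π_k·f_k(x) / marginal(x), where marginal(x) = Σ_j π_j·f_j(x).
Since both observations come from the same component, the likelihood for component k is f_k(x₁)·f_k(x₂).
  L_A = [0.17335] × [0.216461] = 0.0375235
  L_B = [0.188812] × [0.184959] = 0.0349225
  L_C = [0.147167] × [0.0543552] = 0.00799928
Unnormalised posteriors:
  π_A·L_A = 0.26 × 0.0375235 = 0.00975611
  π_B·L_B = 0.40 × 0.0349225 = 0.013969
  π_C·L_C = 0.34 × 0.00799928 = 0.00271975
Evidence: 0.00975611 + 0.013969 + 0.00271975 = 0.0264449
So the posterior for Population B is 0.013969 / 0.0264449 ≈ 0.5282.

0.5282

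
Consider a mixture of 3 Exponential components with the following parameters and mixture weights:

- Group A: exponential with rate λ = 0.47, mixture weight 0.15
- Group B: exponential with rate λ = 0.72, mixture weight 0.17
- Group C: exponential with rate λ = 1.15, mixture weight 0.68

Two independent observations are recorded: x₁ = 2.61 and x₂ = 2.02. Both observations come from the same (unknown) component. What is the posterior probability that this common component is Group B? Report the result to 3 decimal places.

0.279

Posterior ∝ prior × likelihood, so P(k | x) ∝ P(Z=k) f_k(x); normalise over all components.
Since both observations come from the same component, the likelihood for component k is f_k(x₁)·f_k(x₂).
  L_A = [0.47·e^(−0.47·2.61) = 0.47·e^(−1.2267) = 0.137832] × [0.181877] = 0.0250685
  L_B = [0.72·e^(−0.72·2.61) = 0.72·e^(−1.8792) = 0.109953] × [0.168149] = 0.0184885
  L_C = [1.15·e^(−1.15·2.61) = 1.15·e^(−3.0015) = 0.0571693] × [0.112676] = 0.00644161
Multiply by the mixture weights:
  P(Z=A)·L_A = 0.15 × 0.0250685 = 0.00376027
  P(Z=B)·L_B = 0.17 × 0.0184885 = 0.00314304
  P(Z=C)·L_C = 0.68 × 0.00644161 = 0.0043803
Denominator: 0.00376027 + 0.00314304 + 0.0043803 = 0.0112836
P(Group B | x) ≈ 0.279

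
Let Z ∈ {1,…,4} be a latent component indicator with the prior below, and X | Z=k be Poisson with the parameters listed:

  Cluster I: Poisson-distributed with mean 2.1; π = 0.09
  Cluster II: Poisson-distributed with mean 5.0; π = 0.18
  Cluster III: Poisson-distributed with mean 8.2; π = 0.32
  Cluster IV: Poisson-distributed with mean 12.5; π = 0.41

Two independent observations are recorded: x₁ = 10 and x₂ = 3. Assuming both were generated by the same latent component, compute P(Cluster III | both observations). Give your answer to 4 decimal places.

0.6238

Apply Bayes' rule: the posterior for each component is proportional to its prior times its likelihood at x.
Since both observations come from the same component, the likelihood for component k is f_k(x₁)·f_k(x₂).
  f_I = [e^(−2.1)·2.1^10/10! = 5.62874e-05] × [0.189011] = 1.0639e-05
  f_II = [e^(−5.0)·5.0^10/10! = 0.0181328] × [0.140374] = 0.00254537
  f_III = [e^(−8.2)·8.2^10/10! = 0.104031] × [0.0252392] = 0.00262565
  f_IV = [e^(−12.5)·12.5^10/10! = 0.0956436] × [0.0012131] = 0.000116026
Multiply by the mixture weights:
  π_I·f_I = 0.09 × 1.0639e-05 = 9.57508e-07
  π_II·f_II = 0.18 × 0.00254537 = 0.000458167
  π_III·f_III = 0.32 × 0.00262565 = 0.000840207
  π_IV·f_IV = 0.41 × 0.000116026 = 4.75705e-05
Sum: 9.57508e-07 + 0.000458167 + 0.000840207 + 4.75705e-05 = 0.0013469
P(Cluster III | x₁,x₂) ≈ 0.6238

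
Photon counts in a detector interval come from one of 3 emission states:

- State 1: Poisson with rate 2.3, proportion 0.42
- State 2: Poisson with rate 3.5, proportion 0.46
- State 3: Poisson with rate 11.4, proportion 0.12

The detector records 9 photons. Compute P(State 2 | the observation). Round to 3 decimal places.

By Bayes' theorem, P(k | x) = π_k f_k(x) / Σ_j π_j f_j(x).
Poisson probabilities:
  L_1 = 0.000497634
  L_2 = 0.00655871
  L_3 = 0.100328
Prior × likelihood for each component:
  π_1·L_1 = 0.42 × 0.000497634 = 0.000209006
  π_2·L_2 = 0.46 × 0.00655871 = 0.00301701
  π_3·L_3 = 0.12 × 0.100328 = 0.0120394
Normaliser: 0.000209006 + 0.00301701 + 0.0120394 = 0.0152654
So the posterior for State 2 is 0.00301701 / 0.0152654 ≈ 0.198.

0.198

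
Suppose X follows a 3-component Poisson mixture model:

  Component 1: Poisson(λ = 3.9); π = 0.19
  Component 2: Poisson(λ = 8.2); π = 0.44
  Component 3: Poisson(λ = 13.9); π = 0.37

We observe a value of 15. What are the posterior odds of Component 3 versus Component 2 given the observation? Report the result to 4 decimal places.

Only the two components matter; the odds are (P(Z=i) f_i(x)) / (P(Z=j) f_j(x)).
Evaluate each component's likelihood at the observed value:
  f_1 = e^(−3.9)·3.9^15/15! = 1.1369e-05
  f_2 = e^(−8.2)·8.2^15/15! = 0.0107027
  f_3 = e^(−13.9)·13.9^15/15! = 0.0981814
Posterior odds = (P(Z=3)·f_3) / (P(Z=2)·f_2) = (0.37·0.0981814) / (0.44·0.0107027) = 0.0363271 / 0.00470919 ≈ 7.7141

7.7141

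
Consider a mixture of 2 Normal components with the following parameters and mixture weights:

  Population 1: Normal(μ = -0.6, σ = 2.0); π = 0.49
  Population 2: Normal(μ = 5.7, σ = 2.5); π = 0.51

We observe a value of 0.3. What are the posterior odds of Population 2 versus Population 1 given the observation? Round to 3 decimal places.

Since P(k|x) ∝ π_k f_k(x), the posterior odds are π_i f_i(x) / (π_j f_j(x)).
Component likelihoods at x = 0.3:
  f_1 = 0.180263
  f_2 = 0.0154827
Odds = (0.51/0.49) × (0.0154827/0.180263) = 1.04082 × 0.0858895 ≈ 0.089

0.089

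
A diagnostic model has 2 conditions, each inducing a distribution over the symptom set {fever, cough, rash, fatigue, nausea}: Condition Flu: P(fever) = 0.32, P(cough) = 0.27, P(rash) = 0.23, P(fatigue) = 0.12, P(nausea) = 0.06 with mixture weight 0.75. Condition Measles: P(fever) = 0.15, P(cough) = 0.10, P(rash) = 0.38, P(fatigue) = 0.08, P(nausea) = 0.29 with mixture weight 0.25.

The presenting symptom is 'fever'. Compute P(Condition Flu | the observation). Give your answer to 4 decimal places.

The responsibility of component k is w_k f_k(x) divided by Σ_j w_j f_j(x).
Categorical probabilities:
  L_Flu = 0.32
  L_Measles = 0.15
Multiply by the mixture weights:
  w_Flu·L_Flu = 0.75 × 0.32 = 0.24
  w_Measles·L_Measles = 0.25 × 0.15 = 0.0375
Normaliser: 0.24 + 0.0375 = 0.2775
P(Condition Flu | the observation) = 0.24 / 0.2775 ≈ 0.8649

0.8649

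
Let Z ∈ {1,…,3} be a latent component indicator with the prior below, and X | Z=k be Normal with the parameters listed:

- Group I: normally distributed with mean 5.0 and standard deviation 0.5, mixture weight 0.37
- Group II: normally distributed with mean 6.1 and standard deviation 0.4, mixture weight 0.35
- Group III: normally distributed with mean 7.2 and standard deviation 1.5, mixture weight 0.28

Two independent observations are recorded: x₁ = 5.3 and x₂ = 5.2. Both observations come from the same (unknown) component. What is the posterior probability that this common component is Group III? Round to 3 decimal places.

Posterior ∝ prior × likelihood, so P(k | x) ∝ P(Z=k) f_k(x); normalise over all components.
Since both observations come from the same component, the likelihood for component k is f_k(x₁)·f_k(x₂).
  L_I = [0.666449] × [0.73654] = 0.490867
  L_II = [0.134977] × [0.0793491] = 0.0107103
  L_III = [0.119239] × [0.10934] = 0.0130376
Prior × likelihood for each component:
  P(Z=I)·L_I = 0.37 × 0.490867 = 0.181621
  P(Z=II)·L_II = 0.35 × 0.0107103 = 0.00374862
  P(Z=III)·L_III = 0.28 × 0.0130376 = 0.00365053
Evidence: 0.181621 + 0.00374862 + 0.00365053 = 0.18902
P(Group III | x₁, x₂) ≈ 0.019

0.019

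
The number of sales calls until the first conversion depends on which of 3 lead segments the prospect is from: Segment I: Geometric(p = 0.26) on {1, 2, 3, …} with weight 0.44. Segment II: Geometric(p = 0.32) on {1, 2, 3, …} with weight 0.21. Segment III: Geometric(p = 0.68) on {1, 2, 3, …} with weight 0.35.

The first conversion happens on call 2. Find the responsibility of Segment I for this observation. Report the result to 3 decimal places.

Posterior ∝ prior × likelihood, so P(k | x) ∝ P(Z=k) f_k(x); normalise over all components.
Evaluate each component's likelihood at the observed value:
  p_I = 0.1924
  p_II = 0.2176
  p_III = 0.2176
Unnormalised posteriors:
  P(Z=I)·p_I = 0.44 × 0.1924 = 0.084656
  P(Z=II)·p_II = 0.21 × 0.2176 = 0.045696
  P(Z=III)·p_III = 0.35 × 0.2176 = 0.07616
Sum: 0.084656 + 0.045696 + 0.07616 = 0.206512
Responsibility of Segment I: 0.084656 / 0.206512 ≈ 0.410

0.410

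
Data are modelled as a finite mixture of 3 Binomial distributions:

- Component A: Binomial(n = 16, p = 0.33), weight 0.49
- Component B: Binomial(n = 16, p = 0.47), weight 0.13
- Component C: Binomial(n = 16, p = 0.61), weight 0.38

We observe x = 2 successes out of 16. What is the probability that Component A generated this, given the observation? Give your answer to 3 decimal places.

The responsibility of component k is P(Z=k) f_k(x) divided by Σ_j P(Z=j) f_j(x).
Binomial probabilities:
  f_A = C(16,2)·0.33^2·0.67^14 = 120·0.1089·0.00367322 = 0.0480017
  f_B = C(16,2)·0.47^2·0.53^14 = 120·0.2209·0.000137995 = 0.00365796
  f_C = C(16,2)·0.61^2·0.39^14 = 120·0.3721·1.88323e-06 = 8.40902e-05
Prior × likelihood for each component:
  P(Z=A)·f_A = 0.49 × 0.0480017 = 0.0235208
  P(Z=B)·f_B = 0.13 × 0.00365796 = 0.000475535
  P(Z=C)·f_C = 0.38 × 8.40902e-05 = 3.19543e-05
Sum: 0.0235208 + 0.000475535 + 3.19543e-05 = 0.0240283
So the posterior for Component A is 0.0235208 / 0.0240283 ≈ 0.979.

0.979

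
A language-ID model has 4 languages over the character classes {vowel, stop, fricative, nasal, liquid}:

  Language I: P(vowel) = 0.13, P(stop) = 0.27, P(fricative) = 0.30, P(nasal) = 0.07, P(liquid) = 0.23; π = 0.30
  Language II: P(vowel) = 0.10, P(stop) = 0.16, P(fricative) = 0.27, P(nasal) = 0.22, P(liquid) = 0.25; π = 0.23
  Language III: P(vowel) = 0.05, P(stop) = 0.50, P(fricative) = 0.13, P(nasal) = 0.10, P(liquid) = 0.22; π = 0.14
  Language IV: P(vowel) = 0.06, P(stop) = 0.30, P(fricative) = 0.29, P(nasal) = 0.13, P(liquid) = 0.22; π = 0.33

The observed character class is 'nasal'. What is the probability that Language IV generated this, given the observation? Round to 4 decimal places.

P(component k | x) = w_k·f_k(x) / marginal(x), where marginal(x) = Σ_j w_j·f_j(x).
Evaluate each component's likelihood at the observed value:
  f_I = P(nasal | comp) = 0.07
  f_II = P(nasal | comp) = 0.22
  f_III = P(nasal | comp) = 0.10
  f_IV = P(nasal | comp) = 0.13
Unnormalised posteriors:
  w_I·f_I = 0.30 × 0.07 = 0.021
  w_II·f_II = 0.23 × 0.22 = 0.0506
  w_III·f_III = 0.14 × 0.1 = 0.014
  w_IV·f_IV = 0.33 × 0.13 = 0.0429
Normaliser: 0.021 + 0.0506 + 0.014 + 0.0429 = 0.1285
P(Language IV | 'nasal') ≈ 0.3339

0.3339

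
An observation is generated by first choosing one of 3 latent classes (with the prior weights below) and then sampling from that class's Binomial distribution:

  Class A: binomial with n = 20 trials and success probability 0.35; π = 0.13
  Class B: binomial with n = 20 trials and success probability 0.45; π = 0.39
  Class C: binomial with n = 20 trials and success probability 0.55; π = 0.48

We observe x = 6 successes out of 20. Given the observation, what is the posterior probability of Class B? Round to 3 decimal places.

0.497

Posterior ∝ prior × likelihood, so P(k | x) ∝ P(Z=k) f_k(x); normalise over all components.
Component likelihoods at x = 6 successes out of 20:
  p_A = C(20,6)·0.35^6·0.65^14 = 38760·0.00183827·0.00240318 = 0.17123
  p_B = C(20,6)·0.45^6·0.55^14 = 38760·0.00830377·0.000231781 = 0.0745996
  p_C = C(20,6)·0.55^6·0.45^14 = 38760·0.0276806·1.39629e-05 = 0.0149808
Prior × likelihood for each component:
  P(Z=A)·p_A = 0.13 × 0.17123 = 0.0222599
  P(Z=B)·p_B = 0.39 × 0.0745996 = 0.0290938
  P(Z=C)·p_C = 0.48 × 0.0149808 = 0.00719079
Denominator: 0.0222599 + 0.0290938 + 0.00719079 = 0.0585445
P(Class B | x) = 0.0290938 / 0.0585445 ≈ 0.497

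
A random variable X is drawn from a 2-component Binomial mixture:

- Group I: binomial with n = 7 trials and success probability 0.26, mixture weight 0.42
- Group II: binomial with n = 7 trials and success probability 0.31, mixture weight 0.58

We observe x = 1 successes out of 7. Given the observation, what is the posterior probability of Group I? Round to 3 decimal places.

By Bayes' theorem, P(k | x) = P(Z=k) f_k(x) / Σ_j P(Z=j) f_j(x).
Evaluate each component's likelihood at the observed value:
  f_I = C(7,1)·0.26^1·0.74^6 = 7·0.26·0.164206 = 0.298856
  f_II = C(7,1)·0.31^1·0.69^6 = 7·0.31·0.107918 = 0.234182
Weight by the priors:
  P(Z=I)·f_I = 0.42 × 0.298856 = 0.125519
  P(Z=II)·f_II = 0.58 × 0.234182 = 0.135826
Sum: 0.125519 + 0.135826 = 0.261345
So the posterior for Group I is 0.125519 / 0.261345 ≈ 0.480.

0.480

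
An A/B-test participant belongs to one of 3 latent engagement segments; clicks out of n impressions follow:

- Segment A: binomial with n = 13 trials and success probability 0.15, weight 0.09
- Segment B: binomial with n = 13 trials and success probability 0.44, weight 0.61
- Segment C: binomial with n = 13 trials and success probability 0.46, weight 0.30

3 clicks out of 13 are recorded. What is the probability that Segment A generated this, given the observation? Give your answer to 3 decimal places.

Posterior ∝ prior × likelihood, so P(k | x) ∝ π_k f_k(x); normalise over all components.
Binomial probabilities:
  L_A = 0.190033
  L_B = 0.0738932
  L_C = 0.0586918
Weight by the priors:
  π_A·L_A = 0.09 × 0.190033 = 0.017103
  π_B·L_B = 0.61 × 0.0738932 = 0.0450748
  π_C·L_C = 0.30 × 0.0586918 = 0.0176075
Normaliser: 0.017103 + 0.0450748 + 0.0176075 = 0.0797853
So the posterior for Segment A is 0.017103 / 0.0797853 ≈ 0.214.

0.214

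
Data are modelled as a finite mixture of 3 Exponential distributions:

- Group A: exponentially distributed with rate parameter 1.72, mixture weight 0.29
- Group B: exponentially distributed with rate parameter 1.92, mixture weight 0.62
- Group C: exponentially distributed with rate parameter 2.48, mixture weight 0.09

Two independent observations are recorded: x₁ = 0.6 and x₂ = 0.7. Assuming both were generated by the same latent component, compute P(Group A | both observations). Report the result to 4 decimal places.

0.3036

The responsibility of component k is w_k f_k(x) divided by Σ_j w_j f_j(x).
Since both observations come from the same component, the likelihood for component k is f_k(x₁)·f_k(x₂).
  p_A = [1.72·e^(−1.72·0.6) = 1.72·e^(−1.0320) = 0.612825] × [0.515986] = 0.316209
  p_B = [1.92·e^(−1.92·0.6) = 1.92·e^(−1.1520) = 0.606728] × [0.500737] = 0.303811
  p_C = [2.48·e^(−2.48·0.6) = 2.48·e^(−1.4880) = 0.560043] × [0.437035] = 0.244759
Prior × likelihood for each component:
  w_A·p_A = 0.29 × 0.316209 = 0.0917007
  w_B·p_B = 0.62 × 0.303811 = 0.188363
  w_C·p_C = 0.09 × 0.244759 = 0.0220283
Evidence: 0.0917007 + 0.188363 + 0.0220283 = 0.302092
So the posterior for Group A is 0.0917007 / 0.302092 ≈ 0.3036.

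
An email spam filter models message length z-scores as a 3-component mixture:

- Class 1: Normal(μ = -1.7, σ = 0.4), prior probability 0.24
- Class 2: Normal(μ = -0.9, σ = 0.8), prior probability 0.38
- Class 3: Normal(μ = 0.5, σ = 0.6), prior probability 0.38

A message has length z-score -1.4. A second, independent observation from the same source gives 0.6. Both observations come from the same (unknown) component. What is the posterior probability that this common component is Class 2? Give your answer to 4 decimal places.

Posterior ∝ prior × likelihood, so P(k | x) ∝ π_k f_k(x); normalise over all components.
Since both observations come from the same component, the likelihood for component k is f_k(x₁)·f_k(x₂).
  L_1 = [0.752844] × [6.59811e-08] = 4.96734e-08
  L_2 = [0.410201] × [0.0859828] = 0.0352703
  L_3 = [0.00441829] × [0.655733] = 0.00289722
Weight by the priors:
  π_1·L_1 = 0.24 × 4.96734e-08 = 1.19216e-08
  π_2·L_2 = 0.38 × 0.0352703 = 0.0134027
  π_3·L_3 = 0.38 × 0.00289722 = 0.00110094
Marginal: 1.19216e-08 + 0.0134027 + 0.00110094 = 0.0145037
P(Class 2 | x) = 0.0134027 / 0.0145037 ≈ 0.9241

0.9241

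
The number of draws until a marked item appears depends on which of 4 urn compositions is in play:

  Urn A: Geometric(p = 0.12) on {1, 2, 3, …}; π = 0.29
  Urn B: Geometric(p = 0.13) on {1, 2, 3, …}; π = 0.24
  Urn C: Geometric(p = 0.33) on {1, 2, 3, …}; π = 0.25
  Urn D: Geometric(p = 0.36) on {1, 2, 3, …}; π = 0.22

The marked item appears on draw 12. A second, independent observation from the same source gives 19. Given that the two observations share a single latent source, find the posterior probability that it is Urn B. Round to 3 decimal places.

Apply Bayes' rule: the posterior for each component is proportional to its prior times its likelihood at x.
Since both observations come from the same component, the likelihood for component k is f_k(x₁)·f_k(x₂).
  p_A = [0.0294097] × [0.012019] = 0.000353476
  p_B = [0.0280967] × [0.0105996] = 0.000297814
  p_C = [0.00403029] × [0.000244265] = 9.84458e-07
  p_D = [0.00265633] × [0.000116827] = 3.1033e-07
Prior × likelihood for each component:
  w_A·p_A = 0.29 × 0.000353476 = 0.000102508
  w_B·p_B = 0.24 × 0.000297814 = 7.14753e-05
  w_C·p_C = 0.25 × 9.84458e-07 = 2.46114e-07
  w_D·p_D = 0.22 × 3.1033e-07 = 6.82727e-08
Denominator: 0.000102508 + 7.14753e-05 + 2.46114e-07 + 6.82727e-08 = 0.000174298
So the posterior for Urn B is 7.14753e-05 / 0.000174298 ≈ 0.410.

0.410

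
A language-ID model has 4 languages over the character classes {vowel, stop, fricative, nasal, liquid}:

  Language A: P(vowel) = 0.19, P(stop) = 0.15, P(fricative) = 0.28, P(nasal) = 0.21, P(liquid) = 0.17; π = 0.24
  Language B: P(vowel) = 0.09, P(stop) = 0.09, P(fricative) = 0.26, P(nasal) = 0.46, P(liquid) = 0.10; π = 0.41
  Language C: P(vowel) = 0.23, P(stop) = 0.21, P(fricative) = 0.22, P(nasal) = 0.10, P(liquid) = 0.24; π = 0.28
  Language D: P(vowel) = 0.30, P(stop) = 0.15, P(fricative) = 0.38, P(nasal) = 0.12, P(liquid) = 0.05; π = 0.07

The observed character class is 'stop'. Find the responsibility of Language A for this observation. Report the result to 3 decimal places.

0.253

Apply Bayes' rule: the posterior for each component is proportional to its prior times its likelihood at x.
Evaluate each component's likelihood at the observed value:
  L_A = 0.15
  L_B = 0.09
  L_C = 0.21
  L_D = 0.15
Weight by the priors:
  π_A·L_A = 0.24 × 0.15 = 0.036
  π_B·L_B = 0.41 × 0.09 = 0.0369
  π_C·L_C = 0.28 × 0.21 = 0.0588
  π_D·L_D = 0.07 × 0.15 = 0.0105
Denominator: 0.036 + 0.0369 + 0.0588 + 0.0105 = 0.1422
P(Language A | data) = 0.036 / 0.1422 ≈ 0.253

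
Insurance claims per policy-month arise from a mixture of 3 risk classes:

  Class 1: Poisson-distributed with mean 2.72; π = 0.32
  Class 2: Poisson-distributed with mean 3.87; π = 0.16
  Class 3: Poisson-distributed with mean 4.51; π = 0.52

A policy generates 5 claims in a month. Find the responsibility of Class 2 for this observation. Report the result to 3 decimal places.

0.173

Posterior ∝ prior × likelihood, so P(k | x) ∝ π_k f_k(x); normalise over all components.
Poisson probabilities:
  f_1 = 0.0817301
  f_2 = 0.150888
  f_3 = 0.171015
Prior × likelihood for each component:
  π_1·f_1 = 0.32 × 0.0817301 = 0.0261536
  π_2·f_2 = 0.16 × 0.150888 = 0.024142
  π_3·f_3 = 0.52 × 0.171015 = 0.0889276
Normaliser: 0.0261536 + 0.024142 + 0.0889276 = 0.139223
Responsibility of Class 2: 0.024142 / 0.139223 ≈ 0.173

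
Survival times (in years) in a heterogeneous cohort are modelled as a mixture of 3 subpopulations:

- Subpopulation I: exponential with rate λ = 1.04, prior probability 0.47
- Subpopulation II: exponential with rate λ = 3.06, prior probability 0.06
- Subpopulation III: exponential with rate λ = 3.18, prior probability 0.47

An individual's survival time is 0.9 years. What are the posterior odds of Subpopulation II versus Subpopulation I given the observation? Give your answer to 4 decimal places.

Since P(k|x) ∝ π_k f_k(x), the posterior odds are π_i f_i(x) / (π_j f_j(x)).
Exponential densities:
  f_I = 1.04·e^(−1.04·0.9) = 1.04·e^(−0.9360) = 0.407881
  f_II = 3.06·e^(−3.06·0.9) = 3.06·e^(−2.7540) = 0.194838
  f_III = 3.18·e^(−3.18·0.9) = 3.18·e^(−2.8620) = 0.181751
0.0116903 / 0.191704 ≈ 0.0610

0.0610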